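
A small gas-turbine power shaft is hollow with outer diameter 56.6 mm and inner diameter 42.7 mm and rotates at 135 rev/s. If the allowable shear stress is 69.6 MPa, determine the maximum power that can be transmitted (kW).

1420 kW

J = π(d_o⁴ − d_i⁴)/32 = π(0.0566⁴ − 0.0427⁴)/32 = 6.812×10^-7 m⁴.
T_max = τ_allow·J/r = 6.96×10^7 × 6.812×10^-7 / 0.0283 = 1675 N·m.
ω = 2π·135 = 848.2 rad/s, so P_max = T_max·ω = 1.421×10^6 W.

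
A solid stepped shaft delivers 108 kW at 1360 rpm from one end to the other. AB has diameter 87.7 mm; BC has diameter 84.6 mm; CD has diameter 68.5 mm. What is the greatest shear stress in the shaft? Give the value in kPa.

ω = 2π·1360/60 = 142.4 rad/s, so T = P/ω = 108×10³ / 142.4 = 758.3 N·m.
Under the same torque, τ_max = 16T/(πd³) is largest where d is smallest — segment CD (d = 68.5 mm).
τ_max = 16·758.3/(π·(0.0685)³) = 1.202×10^7 Pa.

12000 kPa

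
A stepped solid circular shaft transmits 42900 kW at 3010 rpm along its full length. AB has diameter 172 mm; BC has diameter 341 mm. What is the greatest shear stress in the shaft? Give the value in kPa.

136000 kPa

ω = 2π·3010/60 = 315.2 rad/s, so T = P/ω = 42900×10³ / 315.2 = 136100 N·m.
Under the same torque, τ_max = 16T/(πd³) is largest where d is smallest — segment AB (d = 172 mm).
τ_max = 16·136100/(π·(0.172)³) = 1.362×10^8 Pa.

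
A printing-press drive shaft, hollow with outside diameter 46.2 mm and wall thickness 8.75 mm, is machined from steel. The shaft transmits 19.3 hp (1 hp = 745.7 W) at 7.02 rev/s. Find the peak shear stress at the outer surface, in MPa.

ω = 2π·7.02 = 44.11 rad/s, so T = P/ω = 19.3×745.7 / 44.11 = 326.3 N·m.
J = π(d_o⁴ − d_i⁴)/32 = π(0.0462⁴ − 0.0287⁴)/32 = 3.807×10^-7 m⁴.
τ_max = T·r/J = 326.3 × 0.0231 / 3.807×10^-7 = 1.980×10^7 Pa.

19.8 MPa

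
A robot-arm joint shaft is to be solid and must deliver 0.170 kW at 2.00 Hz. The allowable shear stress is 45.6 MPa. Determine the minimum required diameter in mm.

ω = 2π·2.00 = 12.57 rad/s, so T = P/ω = 0.170×10³ / 12.57 = 13.53 N·m.
For a solid shaft τ_max = 16T/(πd³), so d = (16T/(π τ_allow))^(1/3) = (16·13.53/(π·4.56×10^7))^(1/3) = 0.01147 m.

11.5 mm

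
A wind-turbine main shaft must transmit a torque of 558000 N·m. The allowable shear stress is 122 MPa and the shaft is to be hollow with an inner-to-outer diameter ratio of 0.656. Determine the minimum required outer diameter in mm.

For a hollow shaft with d_i/d_o = 0.656: τ_max = 16T/(π d_o³ (1−k⁴)), so d_o = [16T/(π τ_allow (1−k⁴))]^(1/3) = [16·558000/(π·1.22×10^8·0.8148)]^(1/3) = 0.3058 m.

306 mm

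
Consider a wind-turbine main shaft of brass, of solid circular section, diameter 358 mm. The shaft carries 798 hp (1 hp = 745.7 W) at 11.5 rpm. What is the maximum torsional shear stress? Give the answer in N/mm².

ω = 2π·11.5/60 = 1.204 rad/s, so T = P/ω = 798×745.7 / 1.204 = 494100 N·m.
J = πd⁴/32 = π(0.358)⁴/32 = 1.613×10^-3 m⁴.
τ_max = T·r/J = 494100 × 0.179 / 1.613×10^-3 = 5.485×10^7 Pa.

54.8 N/mm²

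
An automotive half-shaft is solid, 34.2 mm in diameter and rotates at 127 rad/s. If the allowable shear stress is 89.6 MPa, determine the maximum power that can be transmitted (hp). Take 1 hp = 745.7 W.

J = πd⁴/32 = π(0.0342)⁴/32 = 1.343×10^-7 m⁴.
T_max = τ_allow·J/r = 8.96×10^7 × 1.343×10^-7 / 0.0171 = 703.7 N·m.
ω = 127 rad/s, so P_max = T_max·ω = 8.938×10^4 W.

120 hp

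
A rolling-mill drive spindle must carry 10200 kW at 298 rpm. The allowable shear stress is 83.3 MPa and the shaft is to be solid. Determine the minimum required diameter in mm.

271 mm

ω = 2π·298/60 = 31.21 rad/s, so T = P/ω = 10200×10³ / 31.21 = 326900 N·m.
For a solid shaft τ_max = 16T/(πd³), so d = (16T/(π τ_allow))^(1/3) = (16·326900/(π·8.33×10^7))^(1/3) = 0.2714 m.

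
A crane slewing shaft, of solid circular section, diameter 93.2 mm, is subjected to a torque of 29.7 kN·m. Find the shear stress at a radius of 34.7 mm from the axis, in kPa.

139000 kPa

J = πd⁴/32 = π(0.0932)⁴/32 = 7.407×10^-6 m⁴.
Shear stress varies linearly with radius: τ = T·r/J = 29700 × 0.0347 / 7.407×10^-6 = 1.391×10^8 Pa.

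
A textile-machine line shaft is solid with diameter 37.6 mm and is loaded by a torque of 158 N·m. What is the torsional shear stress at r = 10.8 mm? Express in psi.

J = πd⁴/32 = π(0.0376)⁴/32 = 1.962×10^-7 m⁴.
Shear stress varies linearly with radius: τ = T·r/J = 158.0 × 0.0108 / 1.962×10^-7 = 8.696×10^6 Pa.

1260 psi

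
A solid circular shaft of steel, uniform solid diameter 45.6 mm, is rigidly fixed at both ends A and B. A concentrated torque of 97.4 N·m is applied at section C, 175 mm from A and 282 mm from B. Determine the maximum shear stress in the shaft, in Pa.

3.23e6 Pa

With uniform GJ and both ends fixed, compatibility θ_AC = θ_CB gives T_A·a = T_B·b, together with T_A + T_B = T₀.
T_A = T₀·b/(a+b) = 97.40·282/457.0 = 60.10 N·m; T_B = 37.30 N·m.
τ in each portion: τ_AC = 3.23×10^6 Pa, τ_CB = 2.00×10^6 Pa; maximum is in AC.
τ_max = T_AC·r/J = 60.10·0.0228/4.24×10^-7 = 3.228×10^6 Pa.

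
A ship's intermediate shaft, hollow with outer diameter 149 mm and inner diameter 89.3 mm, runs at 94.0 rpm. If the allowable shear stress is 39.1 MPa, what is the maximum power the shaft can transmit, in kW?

218 kW

J = π(d_o⁴ − d_i⁴)/32 = π(0.149⁴ − 0.0893⁴)/32 = 4.215×10^-5 m⁴.
T_max = τ_allow·J/r = 3.91×10^7 × 4.215×10^-5 / 0.0745 = 22120 N·m.
ω = 2π·94.0/60 = 9.844 rad/s, so P_max = T_max·ω = 2.177×10^5 W.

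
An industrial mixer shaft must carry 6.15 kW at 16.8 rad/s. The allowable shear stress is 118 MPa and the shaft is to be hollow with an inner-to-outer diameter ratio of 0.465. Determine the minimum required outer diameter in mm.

25.5 mm

ω = 16.8 rad/s, so T = P/ω = 6.15×10³ / 16.80 = 366.1 N·m.
For a hollow shaft with d_i/d_o = 0.465: τ_max = 16T/(π d_o³ (1−k⁴)), so d_o = [16T/(π τ_allow (1−k⁴))]^(1/3) = [16·366.1/(π·1.18×10^8·0.9532)]^(1/3) = 0.02550 m.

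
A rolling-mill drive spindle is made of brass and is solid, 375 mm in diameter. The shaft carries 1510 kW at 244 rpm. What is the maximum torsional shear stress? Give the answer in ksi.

ω = 2π·244/60 = 25.55 rad/s, so T = P/ω = 1510×10³ / 25.55 = 59100 N·m.
J = πd⁴/32 = π(0.375)⁴/32 = 1.941×10^-3 m⁴.
τ_max = T·r/J = 59100 × 0.188 / 1.941×10^-3 = 5.707×10^6 Pa.

0.828 ksi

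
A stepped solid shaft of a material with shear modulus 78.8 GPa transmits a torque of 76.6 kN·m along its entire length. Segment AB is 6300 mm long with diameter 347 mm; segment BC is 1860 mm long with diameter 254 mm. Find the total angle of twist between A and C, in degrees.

J_AB = π(0.347)⁴/32 = 1.42×10^-3 m⁴; J_BC = π(0.254)⁴/32 = 4.09×10^-4 m⁴.
θ = (T/G)·Σ L_i/J_i = (76600/78.8×10⁹)·(6.30/1.42×10^-3 + 1.86/4.09×10^-4) = 8.727×10^-3 rad.

0.500°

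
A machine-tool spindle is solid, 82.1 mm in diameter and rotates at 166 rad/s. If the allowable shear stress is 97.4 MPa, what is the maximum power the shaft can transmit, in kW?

J = πd⁴/32 = π(0.0821)⁴/32 = 4.460×10^-6 m⁴.
T_max = τ_allow·J/r = 9.74×10^7 × 4.460×10^-6 / 0.0410 = 10580 N·m.
ω = 166 rad/s, so P_max = T_max·ω = 1.757×10^6 W.

1760 kW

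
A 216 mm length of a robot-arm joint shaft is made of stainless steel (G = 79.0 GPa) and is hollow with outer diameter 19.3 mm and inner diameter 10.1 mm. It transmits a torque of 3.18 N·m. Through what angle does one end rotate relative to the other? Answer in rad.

6.90e-4 rad

J = π(d_o⁴ − d_i⁴)/32 = π(0.0193⁴ − 0.0101⁴)/32 = 1.260×10^-8 m⁴.
θ = T·L/(G·J) = 3.180 × 0.216 / (79.0×10⁹ × 1.260×10^-8) = 6.901×10^-4 rad.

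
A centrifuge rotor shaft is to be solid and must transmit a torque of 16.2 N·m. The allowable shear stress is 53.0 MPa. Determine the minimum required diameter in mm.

11.6 mm

For a solid shaft τ_max = 16T/(πd³), so d = (16T/(π τ_allow))^(1/3) = (16·16.20/(π·5.30×10^7))^(1/3) = 0.01159 m.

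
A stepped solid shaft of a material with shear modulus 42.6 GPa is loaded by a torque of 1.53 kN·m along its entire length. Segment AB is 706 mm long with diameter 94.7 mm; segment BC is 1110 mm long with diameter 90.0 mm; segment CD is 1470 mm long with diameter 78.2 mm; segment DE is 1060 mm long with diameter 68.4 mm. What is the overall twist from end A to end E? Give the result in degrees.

2.38°

J_AB = π(0.0947)⁴/32 = 7.90×10^-6 m⁴; J_BC = π(0.0900)⁴/32 = 6.44×10^-6 m⁴; J_CD = π(0.0782)⁴/32 = 3.67×10^-6 m⁴; J_DE = π(0.0684)⁴/32 = 2.15×10^-6 m⁴.
θ = (T/G)·Σ L_i/J_i = (1530/42.6×10⁹)·(0.706/7.90×10^-6 + 1.11/6.44×10^-6 + 1.47/3.67×10^-6 + 1.06/2.15×10^-6) = 0.04150 rad.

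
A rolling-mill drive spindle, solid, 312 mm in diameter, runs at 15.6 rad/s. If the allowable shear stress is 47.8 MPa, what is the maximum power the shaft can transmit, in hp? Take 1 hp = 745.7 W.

5960 hp

J = πd⁴/32 = π(0.312)⁴/32 = 9.303×10^-4 m⁴.
T_max = τ_allow·J/r = 4.78×10^7 × 9.303×10^-4 / 0.156 = 285100 N·m.
ω = 15.6 rad/s, so P_max = T_max·ω = 4.447×10^6 W.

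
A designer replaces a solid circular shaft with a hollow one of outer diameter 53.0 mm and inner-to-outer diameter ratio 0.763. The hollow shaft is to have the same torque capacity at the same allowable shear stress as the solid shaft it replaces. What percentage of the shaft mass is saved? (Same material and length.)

44.9 %

Equal τ_max and T ⇒ the solid shaft needs d_s³ = d_o³(1−k⁴), so d_s = 53.0·(1−0.763⁴)^(1/3) = 46.17 mm.
Area ratio A_h/A_s = d_o²(1−k²)/d_s² = (1−k²)/(1−k⁴)^(2/3) = 0.5506.
Mass saving = 1 − 0.5506 = 44.9 %.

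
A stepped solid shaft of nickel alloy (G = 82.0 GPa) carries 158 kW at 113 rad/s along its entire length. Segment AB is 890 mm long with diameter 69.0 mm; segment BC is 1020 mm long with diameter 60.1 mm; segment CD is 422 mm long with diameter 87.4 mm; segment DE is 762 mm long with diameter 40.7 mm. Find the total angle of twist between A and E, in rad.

ω = 113 rad/s, so T = P/ω = 158×10³ / 113.0 = 1398 N·m.
J_AB = π(0.0690)⁴/32 = 2.23×10^-6 m⁴; J_BC = π(0.0601)⁴/32 = 1.28×10^-6 m⁴; J_CD = π(0.0874)⁴/32 = 5.73×10^-6 m⁴; J_DE = π(0.0407)⁴/32 = 2.69×10^-7 m⁴.
θ = (T/G)·Σ L_i/J_i = (1398/82.0×10⁹)·(0.890/2.23×10^-6 + 1.02/1.28×10^-6 + 0.422/5.73×10^-6 + 0.762/2.69×10^-7) = 0.06989 rad.

0.0699 rad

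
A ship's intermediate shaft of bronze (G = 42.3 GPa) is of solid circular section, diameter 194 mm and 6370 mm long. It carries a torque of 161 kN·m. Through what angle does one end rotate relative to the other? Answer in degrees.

9.99°

J = πd⁴/32 = π(0.194)⁴/32 = 1.391×10^-4 m⁴.
θ = T·L/(G·J) = 161000 × 6.37 / (42.3×10⁹ × 1.391×10^-4) = 0.1743 rad.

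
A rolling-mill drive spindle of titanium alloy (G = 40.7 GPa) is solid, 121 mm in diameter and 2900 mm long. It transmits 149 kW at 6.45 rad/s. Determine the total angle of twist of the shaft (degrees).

ω = 6.45 rad/s, so T = P/ω = 149×10³ / 6.450 = 23100 N·m.
J = πd⁴/32 = π(0.121)⁴/32 = 2.104×10^-5 m⁴.
θ = T·L/(G·J) = 23100 × 2.90 / (40.7×10⁹ × 2.104×10^-5) = 0.07821 rad.

4.48°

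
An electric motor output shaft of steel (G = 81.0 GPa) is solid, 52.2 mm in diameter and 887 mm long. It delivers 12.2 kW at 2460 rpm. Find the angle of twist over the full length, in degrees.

0.0408°

ω = 2π·2460/60 = 257.6 rad/s, so T = P/ω = 12.2×10³ / 257.6 = 47.36 N·m.
J = πd⁴/32 = π(0.0522)⁴/32 = 7.289×10^-7 m⁴.
θ = T·L/(G·J) = 47.36 × 0.887 / (81.0×10⁹ × 7.289×10^-7) = 7.115×10^-4 rad.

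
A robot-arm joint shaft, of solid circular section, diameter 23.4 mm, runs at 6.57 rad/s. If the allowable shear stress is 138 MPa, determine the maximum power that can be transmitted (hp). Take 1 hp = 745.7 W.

J = πd⁴/32 = π(0.0234)⁴/32 = 2.943×10^-8 m⁴.
T_max = τ_allow·J/r = 1.38×10^8 × 2.943×10^-8 / 0.0117 = 347.2 N·m.
ω = 6.57 rad/s, so P_max = T_max·ω = 2281 W.

3.06 hp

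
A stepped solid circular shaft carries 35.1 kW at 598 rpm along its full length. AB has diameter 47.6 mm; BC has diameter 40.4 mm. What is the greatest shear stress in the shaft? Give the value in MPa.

43.3 MPa

ω = 2π·598/60 = 62.62 rad/s, so T = P/ω = 35.1×10³ / 62.62 = 560.5 N·m.
Under the same torque, τ_max = 16T/(πd³) is largest where d is smallest — segment BC (d = 40.4 mm).
τ_max = 16·560.5/(π·(0.0404)³) = 4.329×10^7 Pa.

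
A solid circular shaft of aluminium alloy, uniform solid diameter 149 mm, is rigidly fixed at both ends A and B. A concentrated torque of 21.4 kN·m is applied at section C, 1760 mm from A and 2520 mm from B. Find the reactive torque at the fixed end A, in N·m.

With uniform GJ and both ends fixed, compatibility θ_AC = θ_CB gives T_A·a = T_B·b, together with T_A + T_B = T₀.
T_A = T₀·b/(a+b) = 21400·2520/4280 = 12600 N·m; T_B = 8800 N·m.

12600 N·m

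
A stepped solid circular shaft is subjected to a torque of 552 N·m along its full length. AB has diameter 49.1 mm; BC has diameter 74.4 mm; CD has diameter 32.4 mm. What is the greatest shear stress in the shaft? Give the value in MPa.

Under the same torque, τ_max = 16T/(πd³) is largest where d is smallest — segment CD (d = 32.4 mm).
τ_max = 16·552.0/(π·(0.0324)³) = 8.266×10^7 Pa.

82.7 MPa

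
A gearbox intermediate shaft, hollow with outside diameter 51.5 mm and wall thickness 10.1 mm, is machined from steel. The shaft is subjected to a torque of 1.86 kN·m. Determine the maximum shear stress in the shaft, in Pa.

8.03e7 Pa

J = π(d_o⁴ − d_i⁴)/32 = π(0.0515⁴ − 0.0313⁴)/32 = 5.964×10^-7 m⁴.
τ_max = T·r/J = 1860 × 0.0257 / 5.964×10^-7 = 8.031×10^7 Pa.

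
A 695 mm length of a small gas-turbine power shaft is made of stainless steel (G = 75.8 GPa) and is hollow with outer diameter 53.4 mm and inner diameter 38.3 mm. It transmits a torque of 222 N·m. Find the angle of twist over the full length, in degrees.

J = π(d_o⁴ − d_i⁴)/32 = π(0.0534⁴ − 0.0383⁴)/32 = 5.870×10^-7 m⁴.
θ = T·L/(G·J) = 222.0 × 0.695 / (75.8×10⁹ × 5.870×10^-7) = 3.467×10^-3 rad.

0.199°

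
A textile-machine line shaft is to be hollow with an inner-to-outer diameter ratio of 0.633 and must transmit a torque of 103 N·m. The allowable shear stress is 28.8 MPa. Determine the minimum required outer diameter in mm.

For a hollow shaft with d_i/d_o = 0.633: τ_max = 16T/(π d_o³ (1−k⁴)), so d_o = [16T/(π τ_allow (1−k⁴))]^(1/3) = [16·103.0/(π·2.88×10^7·0.8394)]^(1/3) = 0.02789 m.

27.9 mm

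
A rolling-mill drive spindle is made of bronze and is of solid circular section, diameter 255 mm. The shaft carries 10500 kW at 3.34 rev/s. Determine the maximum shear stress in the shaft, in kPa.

154000 kPa

ω = 2π·3.34 = 20.99 rad/s, so T = P/ω = 10500×10³ / 20.99 = 500300 N·m.
J = πd⁴/32 = π(0.255)⁴/32 = 4.151×10^-4 m⁴.
τ_max = T·r/J = 500300 × 0.128 / 4.151×10^-4 = 1.537×10^8 Pa.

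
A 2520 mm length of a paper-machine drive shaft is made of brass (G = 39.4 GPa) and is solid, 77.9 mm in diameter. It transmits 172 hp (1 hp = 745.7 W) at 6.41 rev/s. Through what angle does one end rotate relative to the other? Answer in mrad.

ω = 2π·6.41 = 40.28 rad/s, so T = P/ω = 172×745.7 / 40.28 = 3185 N·m.
J = πd⁴/32 = π(0.0779)⁴/32 = 3.615×10^-6 m⁴.
θ = T·L/(G·J) = 3185 × 2.52 / (39.4×10⁹ × 3.615×10^-6) = 0.05634 rad.

56.3 mrad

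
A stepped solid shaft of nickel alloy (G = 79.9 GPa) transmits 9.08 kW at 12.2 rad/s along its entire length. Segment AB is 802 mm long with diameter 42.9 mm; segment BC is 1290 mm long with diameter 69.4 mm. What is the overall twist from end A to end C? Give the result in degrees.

1.59°

ω = 12.2 rad/s, so T = P/ω = 9.08×10³ / 12.20 = 744.3 N·m.
J_AB = π(0.0429)⁴/32 = 3.33×10^-7 m⁴; J_BC = π(0.0694)⁴/32 = 2.28×10^-6 m⁴.
θ = (T/G)·Σ L_i/J_i = (744.3/79.9×10⁹)·(0.802/3.33×10^-7 + 1.29/2.28×10^-6) = 0.02774 rad.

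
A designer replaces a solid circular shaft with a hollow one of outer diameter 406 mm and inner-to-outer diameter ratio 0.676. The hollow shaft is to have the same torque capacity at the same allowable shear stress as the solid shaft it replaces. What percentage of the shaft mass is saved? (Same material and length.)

36.5 %

Equal τ_max and T ⇒ the solid shaft needs d_s³ = d_o³(1−k⁴), so d_s = 406·(1−0.676⁴)^(1/3) = 375.5 mm.
Area ratio A_h/A_s = d_o²(1−k²)/d_s² = (1−k²)/(1−k⁴)^(2/3) = 0.6348.
Mass saving = 1 − 0.6348 = 36.5 %.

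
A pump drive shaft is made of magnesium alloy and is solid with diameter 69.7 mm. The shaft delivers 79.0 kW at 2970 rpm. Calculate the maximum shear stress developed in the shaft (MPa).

ω = 2π·2970/60 = 311.0 rad/s, so T = P/ω = 79.0×10³ / 311.0 = 254.0 N·m.
J = πd⁴/32 = π(0.0697)⁴/32 = 2.317×10^-6 m⁴.
τ_max = T·r/J = 254.0 × 0.0348 / 2.317×10^-6 = 3.820×10^6 Pa.

3.82 MPa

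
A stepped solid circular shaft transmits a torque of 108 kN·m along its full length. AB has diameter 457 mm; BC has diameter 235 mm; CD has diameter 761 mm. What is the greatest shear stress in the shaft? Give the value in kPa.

42400 kPa

Under the same torque, τ_max = 16T/(πd³) is largest where d is smallest — segment BC (d = 235 mm).
τ_max = 16·108000/(π·(0.235)³) = 4.238×10^7 Pa.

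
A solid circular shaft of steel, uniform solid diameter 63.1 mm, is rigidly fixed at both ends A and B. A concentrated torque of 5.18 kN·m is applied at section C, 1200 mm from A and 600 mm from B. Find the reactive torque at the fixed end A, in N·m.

1730 N·m

With uniform GJ and both ends fixed, compatibility θ_AC = θ_CB gives T_A·a = T_B·b, together with T_A + T_B = T₀.
T_A = T₀·b/(a+b) = 5180·600/1800 = 1727 N·m; T_B = 3453 N·m.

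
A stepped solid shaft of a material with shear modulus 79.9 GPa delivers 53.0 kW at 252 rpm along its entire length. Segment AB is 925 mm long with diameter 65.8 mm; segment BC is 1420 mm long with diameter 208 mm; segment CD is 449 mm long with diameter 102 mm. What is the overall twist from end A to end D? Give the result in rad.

ω = 2π·252/60 = 26.39 rad/s, so T = P/ω = 53.0×10³ / 26.39 = 2008 N·m.
J_AB = π(0.0658)⁴/32 = 1.84×10^-6 m⁴; J_BC = π(0.208)⁴/32 = 1.84×10^-4 m⁴; J_CD = π(0.102)⁴/32 = 1.06×10^-5 m⁴.
θ = (T/G)·Σ L_i/J_i = (2008/79.9×10⁹)·(0.925/1.84×10^-6 + 1.42/1.84×10^-4 + 0.449/1.06×10^-5) = 0.01389 rad.

0.0139 rad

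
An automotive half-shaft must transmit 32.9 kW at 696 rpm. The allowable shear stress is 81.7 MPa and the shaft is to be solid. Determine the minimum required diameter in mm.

30.4 mm

ω = 2π·696/60 = 72.88 rad/s, so T = P/ω = 32.9×10³ / 72.88 = 451.4 N·m.
For a solid shaft τ_max = 16T/(πd³), so d = (16T/(π τ_allow))^(1/3) = (16·451.4/(π·8.17×10^7))^(1/3) = 0.03042 m.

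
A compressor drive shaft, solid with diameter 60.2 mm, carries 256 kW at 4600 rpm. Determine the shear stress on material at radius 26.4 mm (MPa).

10.9 MPa

ω = 2π·4600/60 = 481.7 rad/s, so T = P/ω = 256×10³ / 481.7 = 531.4 N·m.
J = πd⁴/32 = π(0.0602)⁴/32 = 1.289×10^-6 m⁴.
Shear stress varies linearly with radius: τ = T·r/J = 531.4 × 0.0264 / 1.289×10^-6 = 1.088×10^7 Pa.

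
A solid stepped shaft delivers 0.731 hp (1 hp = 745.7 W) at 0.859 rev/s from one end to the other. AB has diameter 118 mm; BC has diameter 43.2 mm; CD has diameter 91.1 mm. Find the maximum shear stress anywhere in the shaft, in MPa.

ω = 2π·0.859 = 5.397 rad/s, so T = P/ω = 0.731×745.7 / 5.397 = 101.0 N·m.
Under the same torque, τ_max = 16T/(πd³) is largest where d is smallest — segment BC (d = 43.2 mm).
τ_max = 16·101.0/(π·(0.0432)³) = 6.380×10^6 Pa.

6.38 MPa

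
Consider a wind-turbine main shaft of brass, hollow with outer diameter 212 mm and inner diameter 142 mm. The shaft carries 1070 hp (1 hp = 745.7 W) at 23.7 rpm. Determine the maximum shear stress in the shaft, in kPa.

ω = 2π·23.7/60 = 2.482 rad/s, so T = P/ω = 1070×745.7 / 2.482 = 321500 N·m.
J = π(d_o⁴ − d_i⁴)/32 = π(0.212⁴ − 0.142⁴)/32 = 1.584×10^-4 m⁴.
τ_max = T·r/J = 321500 × 0.106 / 1.584×10^-4 = 2.151×10^8 Pa.

215000 kPa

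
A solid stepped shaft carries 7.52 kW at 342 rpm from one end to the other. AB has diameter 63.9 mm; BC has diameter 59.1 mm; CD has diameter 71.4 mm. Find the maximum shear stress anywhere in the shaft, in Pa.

5.18e6 Pa

ω = 2π·342/60 = 35.81 rad/s, so T = P/ω = 7.52×10³ / 35.81 = 210.0 N·m.
Under the same torque, τ_max = 16T/(πd³) is largest where d is smallest — segment BC (d = 59.1 mm).
τ_max = 16·210.0/(π·(0.0591)³) = 5.180×10^6 Pa.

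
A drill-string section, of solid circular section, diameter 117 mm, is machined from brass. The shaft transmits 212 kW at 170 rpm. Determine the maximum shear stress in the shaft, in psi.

ω = 2π·170/60 = 17.80 rad/s, so T = P/ω = 212×10³ / 17.80 = 11910 N·m.
J = πd⁴/32 = π(0.117)⁴/32 = 1.840×10^-5 m⁴.
τ_max = T·r/J = 11910 × 0.0585 / 1.840×10^-5 = 3.787×10^7 Pa.

5490 psi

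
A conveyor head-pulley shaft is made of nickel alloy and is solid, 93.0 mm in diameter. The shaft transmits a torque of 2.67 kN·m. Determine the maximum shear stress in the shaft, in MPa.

J = πd⁴/32 = π(0.0930)⁴/32 = 7.344×10^-6 m⁴.
τ_max = T·r/J = 2670 × 0.0465 / 7.344×10^-6 = 1.691×10^7 Pa.

16.9 MPa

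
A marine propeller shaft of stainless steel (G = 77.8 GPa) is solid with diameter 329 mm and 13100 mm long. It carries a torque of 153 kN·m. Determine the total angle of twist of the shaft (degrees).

J = πd⁴/32 = π(0.329)⁴/32 = 1.150×10^-3 m⁴.
θ = T·L/(G·J) = 153000 × 13.1 / (77.8×10⁹ × 1.150×10^-3) = 0.02240 rad.

1.28°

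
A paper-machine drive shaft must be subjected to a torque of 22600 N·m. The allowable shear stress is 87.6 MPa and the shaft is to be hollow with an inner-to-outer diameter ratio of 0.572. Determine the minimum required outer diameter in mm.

For a hollow shaft with d_i/d_o = 0.572: τ_max = 16T/(π d_o³ (1−k⁴)), so d_o = [16T/(π τ_allow (1−k⁴))]^(1/3) = [16·22600/(π·8.76×10^7·0.8930)]^(1/3) = 0.1137 m.

114 mm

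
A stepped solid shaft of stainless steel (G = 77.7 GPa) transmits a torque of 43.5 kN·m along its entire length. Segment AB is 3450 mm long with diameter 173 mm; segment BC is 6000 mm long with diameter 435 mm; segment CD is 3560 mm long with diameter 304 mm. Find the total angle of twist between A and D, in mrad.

25.3 mrad

J_AB = π(0.173)⁴/32 = 8.79×10^-5 m⁴; J_BC = π(0.435)⁴/32 = 3.52×10^-3 m⁴; J_CD = π(0.304)⁴/32 = 8.38×10^-4 m⁴.
θ = (T/G)·Σ L_i/J_i = (43500/77.7×10⁹)·(3.45/8.79×10^-5 + 6.00/3.52×10^-3 + 3.56/8.38×10^-4) = 0.02530 rad.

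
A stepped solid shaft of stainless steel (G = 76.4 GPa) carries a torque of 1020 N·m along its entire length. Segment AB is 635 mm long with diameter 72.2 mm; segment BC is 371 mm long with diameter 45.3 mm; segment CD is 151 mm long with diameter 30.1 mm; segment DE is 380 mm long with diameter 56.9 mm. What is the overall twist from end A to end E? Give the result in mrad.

45.1 mrad

J_AB = π(0.0722)⁴/32 = 2.67×10^-6 m⁴; J_BC = π(0.0453)⁴/32 = 4.13×10^-7 m⁴; J_CD = π(0.0301)⁴/32 = 8.06×10^-8 m⁴; J_DE = π(0.0569)⁴/32 = 1.03×10^-6 m⁴.
θ = (T/G)·Σ L_i/J_i = (1020/76.4×10⁹)·(0.635/2.67×10^-6 + 0.371/4.13×10^-7 + 0.151/8.06×10^-8 + 0.380/1.03×10^-6) = 0.04510 rad.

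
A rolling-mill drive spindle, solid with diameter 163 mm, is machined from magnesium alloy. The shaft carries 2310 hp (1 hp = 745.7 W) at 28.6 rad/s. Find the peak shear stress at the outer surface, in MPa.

70.8 MPa

ω = 28.6 rad/s, so T = P/ω = 2310×745.7 / 28.60 = 60230 N·m.
J = πd⁴/32 = π(0.163)⁴/32 = 6.930×10^-5 m⁴.
τ_max = T·r/J = 60230 × 0.0815 / 6.930×10^-5 = 7.083×10^7 Pa.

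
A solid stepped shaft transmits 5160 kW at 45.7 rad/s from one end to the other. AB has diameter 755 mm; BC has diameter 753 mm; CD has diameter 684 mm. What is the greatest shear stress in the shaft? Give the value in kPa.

ω = 45.7 rad/s, so T = P/ω = 5160×10³ / 45.70 = 112900 N·m.
Under the same torque, τ_max = 16T/(πd³) is largest where d is smallest — segment CD (d = 684 mm).
τ_max = 16·112900/(π·(0.684)³) = 1.797×10^6 Pa.

1800 kPa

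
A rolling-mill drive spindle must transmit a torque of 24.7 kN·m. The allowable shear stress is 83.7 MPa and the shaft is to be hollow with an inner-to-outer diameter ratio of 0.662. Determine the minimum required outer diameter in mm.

123 mm

For a hollow shaft with d_i/d_o = 0.662: τ_max = 16T/(π d_o³ (1−k⁴)), so d_o = [16T/(π τ_allow (1−k⁴))]^(1/3) = [16·24700/(π·8.37×10^7·0.8079)]^(1/3) = 0.1230 m.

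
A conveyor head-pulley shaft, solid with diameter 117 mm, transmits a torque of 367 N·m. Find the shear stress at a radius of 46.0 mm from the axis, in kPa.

918 kPa

J = πd⁴/32 = π(0.117)⁴/32 = 1.840×10^-5 m⁴.
Shear stress varies linearly with radius: τ = T·r/J = 367.0 × 0.0460 / 1.840×10^-5 = 9.177×10^5 Pa.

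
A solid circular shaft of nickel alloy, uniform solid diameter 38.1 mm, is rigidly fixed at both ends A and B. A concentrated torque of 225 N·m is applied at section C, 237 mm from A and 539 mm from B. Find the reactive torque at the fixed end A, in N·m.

With uniform GJ and both ends fixed, compatibility θ_AC = θ_CB gives T_A·a = T_B·b, together with T_A + T_B = T₀.
T_A = T₀·b/(a+b) = 225.0·539/776.0 = 156.3 N·m; T_B = 68.72 N·m.

156 N·m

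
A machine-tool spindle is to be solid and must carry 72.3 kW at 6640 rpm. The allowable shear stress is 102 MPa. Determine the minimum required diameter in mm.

17.3 mm

ω = 2π·6640/60 = 695.3 rad/s, so T = P/ω = 72.3×10³ / 695.3 = 104.0 N·m.
For a solid shaft τ_max = 16T/(πd³), so d = (16T/(π τ_allow))^(1/3) = (16·104.0/(π·1.02×10^8))^(1/3) = 0.01732 m.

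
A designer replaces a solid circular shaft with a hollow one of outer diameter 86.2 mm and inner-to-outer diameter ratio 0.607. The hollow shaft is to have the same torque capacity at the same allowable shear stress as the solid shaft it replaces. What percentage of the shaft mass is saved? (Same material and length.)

30.4 %

Equal τ_max and T ⇒ the solid shaft needs d_s³ = d_o³(1−k⁴), so d_s = 86.2·(1−0.607⁴)^(1/3) = 82.11 mm.
Area ratio A_h/A_s = d_o²(1−k²)/d_s² = (1−k²)/(1−k⁴)^(2/3) = 0.6961.
Mass saving = 1 − 0.6961 = 30.4 %.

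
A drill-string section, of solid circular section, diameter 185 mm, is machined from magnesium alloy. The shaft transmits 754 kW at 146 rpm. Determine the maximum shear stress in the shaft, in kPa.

39700 kPa

ω = 2π·146/60 = 15.29 rad/s, so T = P/ω = 754×10³ / 15.29 = 49320 N·m.
J = πd⁴/32 = π(0.185)⁴/32 = 1.150×10^-4 m⁴.
τ_max = T·r/J = 49320 × 0.0925 / 1.150×10^-4 = 3.967×10^7 Pa.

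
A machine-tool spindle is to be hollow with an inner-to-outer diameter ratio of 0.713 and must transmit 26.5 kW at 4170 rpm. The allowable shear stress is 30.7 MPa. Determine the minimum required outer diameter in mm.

ω = 2π·4170/60 = 436.7 rad/s, so T = P/ω = 26.5×10³ / 436.7 = 60.68 N·m.
For a hollow shaft with d_i/d_o = 0.713: τ_max = 16T/(π d_o³ (1−k⁴)), so d_o = [16T/(π τ_allow (1−k⁴))]^(1/3) = [16·60.68/(π·3.07×10^7·0.7416)]^(1/3) = 0.02386 m.

23.9 mm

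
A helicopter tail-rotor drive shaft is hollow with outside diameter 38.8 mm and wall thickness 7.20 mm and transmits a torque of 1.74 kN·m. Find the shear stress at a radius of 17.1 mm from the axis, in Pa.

1.59e8 Pa

J = π(d_o⁴ − d_i⁴)/32 = π(0.0388⁴ − 0.0244⁴)/32 = 1.877×10^-7 m⁴.
Shear stress varies linearly with radius: τ = T·r/J = 1740 × 0.0171 / 1.877×10^-7 = 1.585×10^8 Pa.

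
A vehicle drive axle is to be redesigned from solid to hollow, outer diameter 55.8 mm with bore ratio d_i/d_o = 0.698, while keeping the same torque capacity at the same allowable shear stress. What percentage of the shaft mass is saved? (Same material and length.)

Equal τ_max and T ⇒ the solid shaft needs d_s³ = d_o³(1−k⁴), so d_s = 55.8·(1−0.698⁴)^(1/3) = 50.98 mm.
Area ratio A_h/A_s = d_o²(1−k²)/d_s² = (1−k²)/(1−k⁴)^(2/3) = 0.6143.
Mass saving = 1 − 0.6143 = 38.6 %.

38.6 %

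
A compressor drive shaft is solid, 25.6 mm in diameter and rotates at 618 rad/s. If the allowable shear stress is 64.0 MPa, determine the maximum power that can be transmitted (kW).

J = πd⁴/32 = π(0.0256)⁴/32 = 4.217×10^-8 m⁴.
T_max = τ_allow·J/r = 6.40×10^7 × 4.217×10^-8 / 0.0128 = 210.8 N·m.
ω = 618 rad/s, so P_max = T_max·ω = 1.303×10^5 W.

130 kW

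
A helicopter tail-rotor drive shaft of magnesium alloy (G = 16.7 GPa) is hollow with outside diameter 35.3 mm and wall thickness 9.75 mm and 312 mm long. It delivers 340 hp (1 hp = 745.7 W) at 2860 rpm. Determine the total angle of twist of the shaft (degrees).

ω = 2π·2860/60 = 299.5 rad/s, so T = P/ω = 340×745.7 / 299.5 = 846.5 N·m.
J = π(d_o⁴ − d_i⁴)/32 = π(0.0353⁴ − 0.0158⁴)/32 = 1.463×10^-7 m⁴.
θ = T·L/(G·J) = 846.5 × 0.312 / (16.7×10⁹ × 1.463×10^-7) = 0.1081 rad.

6.19°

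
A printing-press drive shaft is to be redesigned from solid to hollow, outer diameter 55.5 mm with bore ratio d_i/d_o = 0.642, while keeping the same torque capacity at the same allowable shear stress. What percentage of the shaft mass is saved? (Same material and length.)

Equal τ_max and T ⇒ the solid shaft needs d_s³ = d_o³(1−k⁴), so d_s = 55.5·(1−0.642⁴)^(1/3) = 52.16 mm.
Area ratio A_h/A_s = d_o²(1−k²)/d_s² = (1−k²)/(1−k⁴)^(2/3) = 0.6655.
Mass saving = 1 − 0.6655 = 33.4 %.

33.4 %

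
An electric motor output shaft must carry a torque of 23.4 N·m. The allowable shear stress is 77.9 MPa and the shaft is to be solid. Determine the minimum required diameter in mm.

For a solid shaft τ_max = 16T/(πd³), so d = (16T/(π τ_allow))^(1/3) = (16·23.40/(π·7.79×10^7))^(1/3) = 0.01152 m.

11.5 mm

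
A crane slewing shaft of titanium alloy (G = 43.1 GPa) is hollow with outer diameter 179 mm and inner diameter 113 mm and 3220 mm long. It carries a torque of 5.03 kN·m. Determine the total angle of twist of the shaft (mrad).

4.43 mrad

J = π(d_o⁴ − d_i⁴)/32 = π(0.179⁴ − 0.113⁴)/32 = 8.478×10^-5 m⁴.
θ = T·L/(G·J) = 5030 × 3.22 / (43.1×10⁹ × 8.478×10^-5) = 4.432×10^-3 rad.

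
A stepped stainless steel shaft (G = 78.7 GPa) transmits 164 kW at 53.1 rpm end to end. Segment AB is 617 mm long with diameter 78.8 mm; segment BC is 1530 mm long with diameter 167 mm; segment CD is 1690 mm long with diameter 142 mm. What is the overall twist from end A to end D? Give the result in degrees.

4.84°

ω = 2π·53.1/60 = 5.561 rad/s, so T = P/ω = 164×10³ / 5.561 = 29490 N·m.
J_AB = π(0.0788)⁴/32 = 3.79×10^-6 m⁴; J_BC = π(0.167)⁴/32 = 7.64×10^-5 m⁴; J_CD = π(0.142)⁴/32 = 3.99×10^-5 m⁴.
θ = (T/G)·Σ L_i/J_i = (29490/78.7×10⁹)·(0.617/3.79×10^-6 + 1.53/7.64×10^-5 + 1.69/3.99×10^-5) = 0.08446 rad.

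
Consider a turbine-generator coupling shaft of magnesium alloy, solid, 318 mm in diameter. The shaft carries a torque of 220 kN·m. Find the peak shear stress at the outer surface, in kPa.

J = πd⁴/32 = π(0.318)⁴/32 = 1.004×10^-3 m⁴.
τ_max = T·r/J = 220000 × 0.159 / 1.004×10^-3 = 3.484×10^7 Pa.

34800 kPa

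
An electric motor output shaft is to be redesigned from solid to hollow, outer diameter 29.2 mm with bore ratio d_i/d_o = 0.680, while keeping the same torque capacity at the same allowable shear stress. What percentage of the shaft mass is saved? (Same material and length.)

36.9 %

Equal τ_max and T ⇒ the solid shaft needs d_s³ = d_o³(1−k⁴), so d_s = 29.2·(1−0.680⁴)^(1/3) = 26.95 mm.
Area ratio A_h/A_s = d_o²(1−k²)/d_s² = (1−k²)/(1−k⁴)^(2/3) = 0.6311.
Mass saving = 1 − 0.6311 = 36.9 %.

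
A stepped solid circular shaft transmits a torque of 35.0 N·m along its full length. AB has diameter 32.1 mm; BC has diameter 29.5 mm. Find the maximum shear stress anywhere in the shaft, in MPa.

6.94 MPa

Under the same torque, τ_max = 16T/(πd³) is largest where d is smallest — segment BC (d = 29.5 mm).
τ_max = 16·35.00/(π·(0.0295)³) = 6.943×10^6 Pa.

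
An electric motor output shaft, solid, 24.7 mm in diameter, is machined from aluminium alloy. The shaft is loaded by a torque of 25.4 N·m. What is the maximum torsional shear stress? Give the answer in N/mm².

8.58 N/mm²

J = πd⁴/32 = π(0.0247)⁴/32 = 3.654×10^-8 m⁴.
τ_max = T·r/J = 25.40 × 0.0123 / 3.654×10^-8 = 8.584×10^6 Pa.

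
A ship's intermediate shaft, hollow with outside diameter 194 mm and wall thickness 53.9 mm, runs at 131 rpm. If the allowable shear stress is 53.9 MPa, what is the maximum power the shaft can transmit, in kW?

J = π(d_o⁴ − d_i⁴)/32 = π(0.194⁴ − 0.0862⁴)/32 = 1.336×10^-4 m⁴.
T_max = τ_allow·J/r = 5.39×10^7 × 1.336×10^-4 / 0.0970 = 74260 N·m.
ω = 2π·131/60 = 13.72 rad/s, so P_max = T_max·ω = 1.019×10^6 W.

1020 kW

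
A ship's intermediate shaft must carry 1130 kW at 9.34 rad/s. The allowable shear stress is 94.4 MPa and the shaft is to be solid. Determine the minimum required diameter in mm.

187 mm

ω = 9.34 rad/s, so T = P/ω = 1130×10³ / 9.340 = 121000 N·m.
For a solid shaft τ_max = 16T/(πd³), so d = (16T/(π τ_allow))^(1/3) = (16·121000/(π·9.44×10^7))^(1/3) = 0.1869 m.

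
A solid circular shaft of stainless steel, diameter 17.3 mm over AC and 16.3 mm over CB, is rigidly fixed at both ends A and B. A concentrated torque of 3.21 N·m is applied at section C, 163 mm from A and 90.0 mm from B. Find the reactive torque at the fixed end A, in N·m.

Compatibility: T_A·a/J_AC = T_B·b/J_CB with T_A + T_B = T₀.
J_AC = 8.79×10^-9 m⁴, J_CB = 6.93×10^-9 m⁴, so T_A = T₀·(J_AC/a)/((J_AC/a)+(J_CB/b)) = 1.322 N·m, T_B = 1.888 N·m.

1.32 N·m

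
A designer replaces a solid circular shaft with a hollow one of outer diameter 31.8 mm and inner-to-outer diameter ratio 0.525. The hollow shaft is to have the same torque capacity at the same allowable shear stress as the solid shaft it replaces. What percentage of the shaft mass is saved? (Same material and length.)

23.6 %

Equal τ_max and T ⇒ the solid shaft needs d_s³ = d_o³(1−k⁴), so d_s = 31.8·(1−0.525⁴)^(1/3) = 30.97 mm.
Area ratio A_h/A_s = d_o²(1−k²)/d_s² = (1−k²)/(1−k⁴)^(2/3) = 0.7636.
Mass saving = 1 − 0.7636 = 23.6 %.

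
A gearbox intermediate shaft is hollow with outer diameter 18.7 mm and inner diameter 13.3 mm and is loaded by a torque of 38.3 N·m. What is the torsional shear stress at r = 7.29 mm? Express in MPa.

31.3 MPa

J = π(d_o⁴ − d_i⁴)/32 = π(0.0187⁴ − 0.0133⁴)/32 = 8.933×10^-9 m⁴.
Shear stress varies linearly with radius: τ = T·r/J = 38.30 × 0.00729 / 8.933×10^-9 = 3.125×10^7 Pa.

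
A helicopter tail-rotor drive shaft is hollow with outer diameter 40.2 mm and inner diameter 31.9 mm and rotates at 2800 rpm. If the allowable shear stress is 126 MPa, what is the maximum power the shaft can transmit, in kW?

284 kW

J = π(d_o⁴ − d_i⁴)/32 = π(0.0402⁴ − 0.0319⁴)/32 = 1.547×10^-7 m⁴.
T_max = τ_allow·J/r = 1.26×10^8 × 1.547×10^-7 / 0.0201 = 969.9 N·m.
ω = 2π·2800/60 = 293.2 rad/s, so P_max = T_max·ω = 2.844×10^5 W.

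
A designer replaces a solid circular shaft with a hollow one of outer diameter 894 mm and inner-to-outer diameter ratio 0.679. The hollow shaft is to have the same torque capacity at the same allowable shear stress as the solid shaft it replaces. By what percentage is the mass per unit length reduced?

Equal τ_max and T ⇒ the solid shaft needs d_s³ = d_o³(1−k⁴), so d_s = 894·(1−0.679⁴)^(1/3) = 825.6 mm.
Area ratio A_h/A_s = d_o²(1−k²)/d_s² = (1−k²)/(1−k⁴)^(2/3) = 0.6320.
Mass saving = 1 − 0.6320 = 36.8 %.

36.8 %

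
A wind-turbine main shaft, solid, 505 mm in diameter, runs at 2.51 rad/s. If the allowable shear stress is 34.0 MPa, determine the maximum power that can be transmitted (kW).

J = πd⁴/32 = π(0.505)⁴/32 = 6.385×10^-3 m⁴.
T_max = τ_allow·J/r = 3.40×10^7 × 6.385×10^-3 / 0.253 = 859800 N·m.
ω = 2.51 rad/s, so P_max = T_max·ω = 2.158×10^6 W.

2160 kW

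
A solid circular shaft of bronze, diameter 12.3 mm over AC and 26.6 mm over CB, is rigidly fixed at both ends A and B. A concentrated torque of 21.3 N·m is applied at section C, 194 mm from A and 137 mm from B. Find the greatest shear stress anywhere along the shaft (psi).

810 psi

Compatibility: T_A·a/J_AC = T_B·b/J_CB with T_A + T_B = T₀.
J_AC = 2.25×10^-9 m⁴, J_CB = 4.92×10^-8 m⁴, so T_A = T₀·(J_AC/a)/((J_AC/a)+(J_CB/b)) = 0.6662 N·m, T_B = 20.63 N·m.
τ in each portion: τ_AC = 1.82×10^6 Pa, τ_CB = 5.58×10^6 Pa; maximum is in CB.
τ_max = T_CB·r/J = 20.63·0.0133/4.92×10^-8 = 5.583×10^6 Pa.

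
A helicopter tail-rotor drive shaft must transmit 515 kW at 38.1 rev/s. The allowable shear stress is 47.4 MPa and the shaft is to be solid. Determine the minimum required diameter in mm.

ω = 2π·38.1 = 239.4 rad/s, so T = P/ω = 515×10³ / 239.4 = 2151 N·m.
For a solid shaft τ_max = 16T/(πd³), so d = (16T/(π τ_allow))^(1/3) = (16·2151/(π·4.74×10^7))^(1/3) = 0.06137 m.

61.4 mm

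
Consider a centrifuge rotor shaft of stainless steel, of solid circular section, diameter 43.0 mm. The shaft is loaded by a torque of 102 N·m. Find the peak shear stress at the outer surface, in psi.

948 psi

J = πd⁴/32 = π(0.0430)⁴/32 = 3.356×10^-7 m⁴.
τ_max = T·r/J = 102.0 × 0.0215 / 3.356×10^-7 = 6.534×10^6 Pa.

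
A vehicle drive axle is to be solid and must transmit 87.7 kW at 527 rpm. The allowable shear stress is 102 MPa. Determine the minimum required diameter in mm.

43.0 mm

ω = 2π·527/60 = 55.19 rad/s, so T = P/ω = 87.7×10³ / 55.19 = 1589 N·m.
For a solid shaft τ_max = 16T/(πd³), so d = (16T/(π τ_allow))^(1/3) = (16·1589/(π·1.02×10^8))^(1/3) = 0.04297 m.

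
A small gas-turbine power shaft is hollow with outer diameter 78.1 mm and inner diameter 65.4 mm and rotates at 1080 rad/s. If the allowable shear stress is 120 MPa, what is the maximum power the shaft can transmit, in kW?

J = π(d_o⁴ − d_i⁴)/32 = π(0.0781⁴ − 0.0654⁴)/32 = 1.857×10^-6 m⁴.
T_max = τ_allow·J/r = 1.20×10^8 × 1.857×10^-6 / 0.0390 = 5705 N·m.
ω = 1080 rad/s, so P_max = T_max·ω = 6.162×10^6 W.

6160 kW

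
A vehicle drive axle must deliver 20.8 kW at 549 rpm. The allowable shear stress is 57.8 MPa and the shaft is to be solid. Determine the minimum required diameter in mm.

ω = 2π·549/60 = 57.49 rad/s, so T = P/ω = 20.8×10³ / 57.49 = 361.8 N·m.
For a solid shaft τ_max = 16T/(πd³), so d = (16T/(π τ_allow))^(1/3) = (16·361.8/(π·5.78×10^7))^(1/3) = 0.03171 m.

31.7 mm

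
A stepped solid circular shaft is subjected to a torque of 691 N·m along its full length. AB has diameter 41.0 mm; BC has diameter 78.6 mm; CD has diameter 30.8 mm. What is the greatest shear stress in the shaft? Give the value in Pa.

Under the same torque, τ_max = 16T/(πd³) is largest where d is smallest — segment CD (d = 30.8 mm).
τ_max = 16·691.0/(π·(0.0308)³) = 1.204×10^8 Pa.

1.20e8 Pa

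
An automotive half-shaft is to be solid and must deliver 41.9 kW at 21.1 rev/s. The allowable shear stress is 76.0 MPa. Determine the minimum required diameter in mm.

ω = 2π·21.1 = 132.6 rad/s, so T = P/ω = 41.9×10³ / 132.6 = 316.0 N·m.
For a solid shaft τ_max = 16T/(πd³), so d = (16T/(π τ_allow))^(1/3) = (16·316.0/(π·7.60×10^7))^(1/3) = 0.02767 m.

27.7 mm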